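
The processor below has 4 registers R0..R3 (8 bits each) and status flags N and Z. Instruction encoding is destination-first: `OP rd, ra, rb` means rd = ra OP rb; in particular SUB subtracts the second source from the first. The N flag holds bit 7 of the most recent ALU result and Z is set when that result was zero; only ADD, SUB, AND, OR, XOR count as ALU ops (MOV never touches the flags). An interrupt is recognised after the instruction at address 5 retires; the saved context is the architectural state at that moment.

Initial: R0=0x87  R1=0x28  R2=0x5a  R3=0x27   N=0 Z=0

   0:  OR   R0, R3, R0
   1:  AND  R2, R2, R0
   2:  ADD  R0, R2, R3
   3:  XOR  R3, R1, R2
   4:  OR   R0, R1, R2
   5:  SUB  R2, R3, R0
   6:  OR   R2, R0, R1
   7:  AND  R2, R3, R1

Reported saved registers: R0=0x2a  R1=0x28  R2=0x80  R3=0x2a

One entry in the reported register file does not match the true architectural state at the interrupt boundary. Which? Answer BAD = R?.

after  0: R0=0xa7 R1=0x28 R2=0x5a R3=0x27  N=1 Z=0
after  1: R0=0xa7 R1=0x28 R2=0x02 R3=0x27  N=0 Z=0
after  2: R0=0x29 R1=0x28 R2=0x02 R3=0x27  N=0 Z=0
after  3: R0=0x29 R1=0x28 R2=0x02 R3=0x2a  N=0 Z=0
after  4: R0=0x2a R1=0x28 R2=0x02 R3=0x2a  N=0 Z=0
after  5: R0=0x2a R1=0x28 R2=0x00 R3=0x2a  N=0 Z=1
-- IRQ taken; context saved, return-PC = 6 --
mismatch: R2: reported 0x80 vs actual 0x00

BAD = R2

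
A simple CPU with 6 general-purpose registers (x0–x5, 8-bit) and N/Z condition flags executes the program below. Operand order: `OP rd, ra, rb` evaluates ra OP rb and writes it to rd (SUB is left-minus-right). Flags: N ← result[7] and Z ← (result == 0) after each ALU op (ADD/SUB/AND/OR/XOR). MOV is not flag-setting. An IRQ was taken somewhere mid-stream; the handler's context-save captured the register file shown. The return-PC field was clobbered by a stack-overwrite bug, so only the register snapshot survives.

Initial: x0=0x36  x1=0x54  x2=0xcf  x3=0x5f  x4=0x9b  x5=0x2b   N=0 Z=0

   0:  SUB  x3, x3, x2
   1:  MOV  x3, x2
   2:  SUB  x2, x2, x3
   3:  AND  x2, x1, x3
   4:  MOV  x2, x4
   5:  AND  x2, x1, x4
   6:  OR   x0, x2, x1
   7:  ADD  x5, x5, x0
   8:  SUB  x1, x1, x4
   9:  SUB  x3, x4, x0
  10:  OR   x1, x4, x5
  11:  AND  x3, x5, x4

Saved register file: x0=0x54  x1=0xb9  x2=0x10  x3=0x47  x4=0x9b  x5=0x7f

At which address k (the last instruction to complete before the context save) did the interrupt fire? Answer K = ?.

K = 9

after  0: x0=0x36 x1=0x54 x2=0xcf x3=0x90 x4=0x9b x5=0x2b  N=1 Z=0
after  1: x0=0x36 x1=0x54 x2=0xcf x3=0xcf x4=0x9b x5=0x2b  N=1 Z=0
after  2: x0=0x36 x1=0x54 x2=0x00 x3=0xcf x4=0x9b x5=0x2b  N=0 Z=1
after  3: x0=0x36 x1=0x54 x2=0x44 x3=0xcf x4=0x9b x5=0x2b  N=0 Z=0
after  4: x0=0x36 x1=0x54 x2=0x9b x3=0xcf x4=0x9b x5=0x2b  N=0 Z=0
after  5: x0=0x36 x1=0x54 x2=0x10 x3=0xcf x4=0x9b x5=0x2b  N=0 Z=0
after  6: x0=0x54 x1=0x54 x2=0x10 x3=0xcf x4=0x9b x5=0x2b  N=0 Z=0
after  7: x0=0x54 x1=0x54 x2=0x10 x3=0xcf x4=0x9b x5=0x7f  N=0 Z=0
after  8: x0=0x54 x1=0xb9 x2=0x10 x3=0xcf x4=0x9b x5=0x7f  N=1 Z=0
after  9: x0=0x54 x1=0xb9 x2=0x10 x3=0x47 x4=0x9b x5=0x7f  N=0 Z=0
-- IRQ taken; context saved, return-PC = 10 --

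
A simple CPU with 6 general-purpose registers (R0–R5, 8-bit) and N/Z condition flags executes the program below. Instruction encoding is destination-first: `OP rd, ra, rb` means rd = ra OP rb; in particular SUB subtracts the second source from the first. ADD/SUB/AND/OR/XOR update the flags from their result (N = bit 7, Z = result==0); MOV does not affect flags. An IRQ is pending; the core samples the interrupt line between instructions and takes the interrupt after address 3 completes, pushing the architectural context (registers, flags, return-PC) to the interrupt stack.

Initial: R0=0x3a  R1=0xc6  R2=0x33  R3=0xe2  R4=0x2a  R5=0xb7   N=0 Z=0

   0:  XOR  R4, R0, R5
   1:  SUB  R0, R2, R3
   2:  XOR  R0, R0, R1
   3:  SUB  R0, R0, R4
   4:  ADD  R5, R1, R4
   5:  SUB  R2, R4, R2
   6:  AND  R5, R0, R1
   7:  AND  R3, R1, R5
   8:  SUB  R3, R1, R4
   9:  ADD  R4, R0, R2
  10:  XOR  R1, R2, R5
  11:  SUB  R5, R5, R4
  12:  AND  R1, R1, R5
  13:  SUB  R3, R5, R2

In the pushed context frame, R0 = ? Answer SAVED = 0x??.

after  0: R0=0x3a R1=0xc6 R2=0x33 R3=0xe2 R4=0x8d R5=0xb7  N=1 Z=0
after  1: R0=0x51 R1=0xc6 R2=0x33 R3=0xe2 R4=0x8d R5=0xb7  N=0 Z=0
after  2: R0=0x97 R1=0xc6 R2=0x33 R3=0xe2 R4=0x8d R5=0xb7  N=1 Z=0
after  3: R0=0x0a R1=0xc6 R2=0x33 R3=0xe2 R4=0x8d R5=0xb7  N=0 Z=0
-- IRQ taken; context saved, return-PC = 4 --

SAVED = 0x0a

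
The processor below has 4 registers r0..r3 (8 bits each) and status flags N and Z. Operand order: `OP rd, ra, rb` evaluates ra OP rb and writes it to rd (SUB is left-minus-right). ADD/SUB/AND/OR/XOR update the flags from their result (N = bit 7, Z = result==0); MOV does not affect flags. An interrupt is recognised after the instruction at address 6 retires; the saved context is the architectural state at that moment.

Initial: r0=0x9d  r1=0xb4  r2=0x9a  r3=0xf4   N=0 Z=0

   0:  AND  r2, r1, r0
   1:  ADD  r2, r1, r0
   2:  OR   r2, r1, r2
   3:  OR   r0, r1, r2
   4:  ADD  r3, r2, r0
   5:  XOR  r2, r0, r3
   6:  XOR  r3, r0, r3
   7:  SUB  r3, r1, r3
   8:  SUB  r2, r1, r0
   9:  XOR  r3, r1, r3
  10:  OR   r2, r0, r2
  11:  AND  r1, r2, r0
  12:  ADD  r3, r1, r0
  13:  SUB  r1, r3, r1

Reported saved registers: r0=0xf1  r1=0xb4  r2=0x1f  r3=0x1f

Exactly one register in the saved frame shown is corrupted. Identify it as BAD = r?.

after  0: r0=0x9d r1=0xb4 r2=0x94 r3=0xf4  N=1 Z=0
after  1: r0=0x9d r1=0xb4 r2=0x51 r3=0xf4  N=0 Z=0
after  2: r0=0x9d r1=0xb4 r2=0xf5 r3=0xf4  N=1 Z=0
after  3: r0=0xf5 r1=0xb4 r2=0xf5 r3=0xf4  N=1 Z=0
after  4: r0=0xf5 r1=0xb4 r2=0xf5 r3=0xea  N=1 Z=0
after  5: r0=0xf5 r1=0xb4 r2=0x1f r3=0xea  N=0 Z=0
after  6: r0=0xf5 r1=0xb4 r2=0x1f r3=0x1f  N=0 Z=0
-- IRQ taken; context saved, return-PC = 7 --
mismatch: r0: reported 0xf1 vs actual 0xf5

BAD = r0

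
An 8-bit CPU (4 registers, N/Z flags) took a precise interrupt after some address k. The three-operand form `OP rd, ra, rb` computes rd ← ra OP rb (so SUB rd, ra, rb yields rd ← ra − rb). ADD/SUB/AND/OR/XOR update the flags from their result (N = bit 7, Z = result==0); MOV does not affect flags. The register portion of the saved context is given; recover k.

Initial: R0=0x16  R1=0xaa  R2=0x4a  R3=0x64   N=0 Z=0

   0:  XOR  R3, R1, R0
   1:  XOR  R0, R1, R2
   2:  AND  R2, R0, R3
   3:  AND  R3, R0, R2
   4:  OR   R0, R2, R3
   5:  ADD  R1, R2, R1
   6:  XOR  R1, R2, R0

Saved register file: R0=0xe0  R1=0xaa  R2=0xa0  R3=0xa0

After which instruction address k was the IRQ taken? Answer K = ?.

after  0: R0=0x16 R1=0xaa R2=0x4a R3=0xbc  N=1 Z=0
after  1: R0=0xe0 R1=0xaa R2=0x4a R3=0xbc  N=1 Z=0
after  2: R0=0xe0 R1=0xaa R2=0xa0 R3=0xbc  N=1 Z=0
after  3: R0=0xe0 R1=0xaa R2=0xa0 R3=0xa0  N=1 Z=0
-- IRQ taken; context saved, return-PC = 4 --

K = 3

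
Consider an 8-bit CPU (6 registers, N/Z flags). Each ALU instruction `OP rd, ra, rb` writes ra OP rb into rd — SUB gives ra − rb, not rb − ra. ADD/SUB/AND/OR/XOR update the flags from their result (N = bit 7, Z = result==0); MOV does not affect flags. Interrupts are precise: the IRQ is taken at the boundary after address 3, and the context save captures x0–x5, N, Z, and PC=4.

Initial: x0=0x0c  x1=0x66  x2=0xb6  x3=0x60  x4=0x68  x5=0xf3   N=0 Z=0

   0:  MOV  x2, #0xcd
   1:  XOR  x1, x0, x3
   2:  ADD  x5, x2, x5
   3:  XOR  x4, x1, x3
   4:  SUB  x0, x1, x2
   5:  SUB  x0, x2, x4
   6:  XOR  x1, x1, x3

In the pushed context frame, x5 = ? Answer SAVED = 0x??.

SAVED = 0xc0

after  0: x0=0x0c x1=0x66 x2=0xcd x3=0x60 x4=0x68 x5=0xf3  N=0 Z=0
after  1: x0=0x0c x1=0x6c x2=0xcd x3=0x60 x4=0x68 x5=0xf3  N=0 Z=0
after  2: x0=0x0c x1=0x6c x2=0xcd x3=0x60 x4=0x68 x5=0xc0  N=1 Z=0
after  3: x0=0x0c x1=0x6c x2=0xcd x3=0x60 x4=0x0c x5=0xc0  N=0 Z=0
-- IRQ taken; context saved, return-PC = 4 --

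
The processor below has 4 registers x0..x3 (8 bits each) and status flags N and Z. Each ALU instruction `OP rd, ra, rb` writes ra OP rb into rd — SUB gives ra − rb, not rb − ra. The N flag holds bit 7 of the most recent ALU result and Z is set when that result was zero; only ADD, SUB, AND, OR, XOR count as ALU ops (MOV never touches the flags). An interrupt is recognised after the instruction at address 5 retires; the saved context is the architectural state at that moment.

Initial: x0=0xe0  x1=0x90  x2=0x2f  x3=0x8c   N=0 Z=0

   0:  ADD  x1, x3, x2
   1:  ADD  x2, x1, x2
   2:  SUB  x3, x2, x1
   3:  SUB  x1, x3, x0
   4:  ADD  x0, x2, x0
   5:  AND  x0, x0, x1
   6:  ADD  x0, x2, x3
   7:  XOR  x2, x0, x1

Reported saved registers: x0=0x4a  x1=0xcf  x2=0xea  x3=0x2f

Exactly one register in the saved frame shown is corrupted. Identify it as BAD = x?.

BAD = x1

after  0: x0=0xe0 x1=0xbb x2=0x2f x3=0x8c  N=1 Z=0
after  1: x0=0xe0 x1=0xbb x2=0xea x3=0x8c  N=1 Z=0
after  2: x0=0xe0 x1=0xbb x2=0xea x3=0x2f  N=0 Z=0
after  3: x0=0xe0 x1=0x4f x2=0xea x3=0x2f  N=0 Z=0
after  4: x0=0xca x1=0x4f x2=0xea x3=0x2f  N=1 Z=0
after  5: x0=0x4a x1=0x4f x2=0xea x3=0x2f  N=0 Z=0
-- IRQ taken; context saved, return-PC = 6 --
mismatch: x1: reported 0xcf vs actual 0x4f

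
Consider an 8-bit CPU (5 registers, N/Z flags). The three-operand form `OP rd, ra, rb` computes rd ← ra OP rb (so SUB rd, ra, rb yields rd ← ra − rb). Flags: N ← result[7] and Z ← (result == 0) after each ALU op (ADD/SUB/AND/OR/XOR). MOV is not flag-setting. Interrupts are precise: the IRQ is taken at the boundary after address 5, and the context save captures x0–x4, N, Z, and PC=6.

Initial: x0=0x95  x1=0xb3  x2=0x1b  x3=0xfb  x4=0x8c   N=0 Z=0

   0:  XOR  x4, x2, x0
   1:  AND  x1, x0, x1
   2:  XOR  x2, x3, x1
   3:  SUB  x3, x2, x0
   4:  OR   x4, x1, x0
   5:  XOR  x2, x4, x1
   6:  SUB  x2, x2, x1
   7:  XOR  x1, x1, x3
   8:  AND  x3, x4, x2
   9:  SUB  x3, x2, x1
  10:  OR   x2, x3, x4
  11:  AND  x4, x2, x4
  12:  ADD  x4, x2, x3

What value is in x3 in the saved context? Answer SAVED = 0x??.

SAVED = 0xd5

after  0: x0=0x95 x1=0xb3 x2=0x1b x3=0xfb x4=0x8e  N=1 Z=0
after  1: x0=0x95 x1=0x91 x2=0x1b x3=0xfb x4=0x8e  N=1 Z=0
after  2: x0=0x95 x1=0x91 x2=0x6a x3=0xfb x4=0x8e  N=0 Z=0
after  3: x0=0x95 x1=0x91 x2=0x6a x3=0xd5 x4=0x8e  N=1 Z=0
after  4: x0=0x95 x1=0x91 x2=0x6a x3=0xd5 x4=0x95  N=1 Z=0
after  5: x0=0x95 x1=0x91 x2=0x04 x3=0xd5 x4=0x95  N=0 Z=0
-- IRQ taken; context saved, return-PC = 6 --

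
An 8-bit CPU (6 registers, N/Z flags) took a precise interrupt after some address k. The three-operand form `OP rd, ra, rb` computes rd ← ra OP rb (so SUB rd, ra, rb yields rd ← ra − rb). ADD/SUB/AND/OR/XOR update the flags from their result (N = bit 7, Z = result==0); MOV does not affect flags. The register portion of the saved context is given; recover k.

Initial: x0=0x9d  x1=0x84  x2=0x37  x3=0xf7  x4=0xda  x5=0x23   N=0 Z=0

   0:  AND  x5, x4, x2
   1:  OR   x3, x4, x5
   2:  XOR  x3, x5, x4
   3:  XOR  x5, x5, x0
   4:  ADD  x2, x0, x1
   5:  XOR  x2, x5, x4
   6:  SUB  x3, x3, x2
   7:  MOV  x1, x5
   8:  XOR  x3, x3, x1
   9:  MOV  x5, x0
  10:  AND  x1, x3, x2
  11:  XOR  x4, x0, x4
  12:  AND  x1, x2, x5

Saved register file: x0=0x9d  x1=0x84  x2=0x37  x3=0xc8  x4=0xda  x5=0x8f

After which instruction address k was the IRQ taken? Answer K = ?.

K = 3

after  0: x0=0x9d x1=0x84 x2=0x37 x3=0xf7 x4=0xda x5=0x12  N=0 Z=0
after  1: x0=0x9d x1=0x84 x2=0x37 x3=0xda x4=0xda x5=0x12  N=1 Z=0
after  2: x0=0x9d x1=0x84 x2=0x37 x3=0xc8 x4=0xda x5=0x12  N=1 Z=0
after  3: x0=0x9d x1=0x84 x2=0x37 x3=0xc8 x4=0xda x5=0x8f  N=1 Z=0
-- IRQ taken; context saved, return-PC = 4 --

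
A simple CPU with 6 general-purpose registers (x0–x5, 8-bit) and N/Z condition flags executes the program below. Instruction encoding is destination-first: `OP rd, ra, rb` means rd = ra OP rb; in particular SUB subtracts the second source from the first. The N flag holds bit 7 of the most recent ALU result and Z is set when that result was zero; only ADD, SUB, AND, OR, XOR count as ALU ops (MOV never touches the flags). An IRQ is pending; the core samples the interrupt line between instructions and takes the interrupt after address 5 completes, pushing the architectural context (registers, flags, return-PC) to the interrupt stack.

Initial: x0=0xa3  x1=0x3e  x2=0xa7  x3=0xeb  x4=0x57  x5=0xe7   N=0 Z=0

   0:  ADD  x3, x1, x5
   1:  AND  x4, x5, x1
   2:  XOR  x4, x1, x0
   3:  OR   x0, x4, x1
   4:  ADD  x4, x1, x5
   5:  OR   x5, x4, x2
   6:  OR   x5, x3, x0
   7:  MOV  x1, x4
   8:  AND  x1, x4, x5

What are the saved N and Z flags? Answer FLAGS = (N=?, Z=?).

after  0: x0=0xa3 x1=0x3e x2=0xa7 x3=0x25 x4=0x57 x5=0xe7  N=0 Z=0
after  1: x0=0xa3 x1=0x3e x2=0xa7 x3=0x25 x4=0x26 x5=0xe7  N=0 Z=0
after  2: x0=0xa3 x1=0x3e x2=0xa7 x3=0x25 x4=0x9d x5=0xe7  N=1 Z=0
after  3: x0=0xbf x1=0x3e x2=0xa7 x3=0x25 x4=0x9d x5=0xe7  N=1 Z=0
after  4: x0=0xbf x1=0x3e x2=0xa7 x3=0x25 x4=0x25 x5=0xe7  N=0 Z=0
after  5: x0=0xbf x1=0x3e x2=0xa7 x3=0x25 x4=0x25 x5=0xa7  N=1 Z=0
-- IRQ taken; context saved, return-PC = 6 --

FLAGS = (N=1, Z=0)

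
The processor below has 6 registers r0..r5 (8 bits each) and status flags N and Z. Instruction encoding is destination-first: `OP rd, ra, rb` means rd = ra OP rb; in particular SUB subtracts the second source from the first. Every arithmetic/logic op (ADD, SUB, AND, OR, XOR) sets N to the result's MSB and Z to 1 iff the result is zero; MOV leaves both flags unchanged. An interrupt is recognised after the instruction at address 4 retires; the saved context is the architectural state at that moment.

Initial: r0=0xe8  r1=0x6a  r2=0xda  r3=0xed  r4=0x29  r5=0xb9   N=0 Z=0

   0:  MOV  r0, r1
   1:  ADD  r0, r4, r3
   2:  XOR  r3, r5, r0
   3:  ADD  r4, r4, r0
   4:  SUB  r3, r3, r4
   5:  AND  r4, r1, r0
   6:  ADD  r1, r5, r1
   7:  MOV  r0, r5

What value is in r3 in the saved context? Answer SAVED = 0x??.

after  0: r0=0x6a r1=0x6a r2=0xda r3=0xed r4=0x29 r5=0xb9  N=0 Z=0
after  1: r0=0x16 r1=0x6a r2=0xda r3=0xed r4=0x29 r5=0xb9  N=0 Z=0
after  2: r0=0x16 r1=0x6a r2=0xda r3=0xaf r4=0x29 r5=0xb9  N=1 Z=0
after  3: r0=0x16 r1=0x6a r2=0xda r3=0xaf r4=0x3f r5=0xb9  N=0 Z=0
after  4: r0=0x16 r1=0x6a r2=0xda r3=0x70 r4=0x3f r5=0xb9  N=0 Z=0
-- IRQ taken; context saved, return-PC = 5 --

SAVED = 0x70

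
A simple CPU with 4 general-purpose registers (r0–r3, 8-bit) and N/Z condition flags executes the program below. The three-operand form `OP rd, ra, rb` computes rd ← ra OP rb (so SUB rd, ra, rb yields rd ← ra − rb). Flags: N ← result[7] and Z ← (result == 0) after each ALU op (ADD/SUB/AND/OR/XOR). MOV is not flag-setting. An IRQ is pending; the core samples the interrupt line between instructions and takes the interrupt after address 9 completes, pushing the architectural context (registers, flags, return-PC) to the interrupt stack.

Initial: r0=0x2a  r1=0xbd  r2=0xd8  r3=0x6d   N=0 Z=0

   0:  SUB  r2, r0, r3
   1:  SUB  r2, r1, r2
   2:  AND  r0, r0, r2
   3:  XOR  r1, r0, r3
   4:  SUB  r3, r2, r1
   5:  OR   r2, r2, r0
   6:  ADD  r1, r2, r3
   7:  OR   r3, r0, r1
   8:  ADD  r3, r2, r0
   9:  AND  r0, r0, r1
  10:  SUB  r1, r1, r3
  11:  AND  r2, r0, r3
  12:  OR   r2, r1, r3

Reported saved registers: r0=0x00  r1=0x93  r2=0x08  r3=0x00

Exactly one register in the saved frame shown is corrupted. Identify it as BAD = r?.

after  0: r0=0x2a r1=0xbd r2=0xbd r3=0x6d  N=1 Z=0
after  1: r0=0x2a r1=0xbd r2=0x00 r3=0x6d  N=0 Z=1
after  2: r0=0x00 r1=0xbd r2=0x00 r3=0x6d  N=0 Z=1
after  3: r0=0x00 r1=0x6d r2=0x00 r3=0x6d  N=0 Z=0
after  4: r0=0x00 r1=0x6d r2=0x00 r3=0x93  N=1 Z=0
after  5: r0=0x00 r1=0x6d r2=0x00 r3=0x93  N=0 Z=1
after  6: r0=0x00 r1=0x93 r2=0x00 r3=0x93  N=1 Z=0
after  7: r0=0x00 r1=0x93 r2=0x00 r3=0x93  N=1 Z=0
after  8: r0=0x00 r1=0x93 r2=0x00 r3=0x00  N=0 Z=1
after  9: r0=0x00 r1=0x93 r2=0x00 r3=0x00  N=0 Z=1
-- IRQ taken; context saved, return-PC = 10 --
mismatch: r2: reported 0x08 vs actual 0x00

BAD = r2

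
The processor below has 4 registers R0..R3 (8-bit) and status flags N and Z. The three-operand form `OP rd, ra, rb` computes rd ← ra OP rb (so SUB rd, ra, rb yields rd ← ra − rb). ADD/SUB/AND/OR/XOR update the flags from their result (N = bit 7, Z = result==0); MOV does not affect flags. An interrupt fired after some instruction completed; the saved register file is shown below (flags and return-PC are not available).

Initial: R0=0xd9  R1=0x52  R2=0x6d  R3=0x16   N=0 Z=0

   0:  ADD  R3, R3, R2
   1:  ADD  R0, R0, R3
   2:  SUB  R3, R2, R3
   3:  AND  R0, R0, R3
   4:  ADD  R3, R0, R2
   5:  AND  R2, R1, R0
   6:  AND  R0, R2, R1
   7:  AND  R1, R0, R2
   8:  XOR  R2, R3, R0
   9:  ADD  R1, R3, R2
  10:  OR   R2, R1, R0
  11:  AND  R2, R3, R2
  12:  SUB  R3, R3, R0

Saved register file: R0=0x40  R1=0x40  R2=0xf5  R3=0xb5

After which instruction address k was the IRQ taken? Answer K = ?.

after  0: R0=0xd9 R1=0x52 R2=0x6d R3=0x83  N=1 Z=0
after  1: R0=0x5c R1=0x52 R2=0x6d R3=0x83  N=0 Z=0
after  2: R0=0x5c R1=0x52 R2=0x6d R3=0xea  N=1 Z=0
after  3: R0=0x48 R1=0x52 R2=0x6d R3=0xea  N=0 Z=0
after  4: R0=0x48 R1=0x52 R2=0x6d R3=0xb5  N=1 Z=0
after  5: R0=0x48 R1=0x52 R2=0x40 R3=0xb5  N=0 Z=0
after  6: R0=0x40 R1=0x52 R2=0x40 R3=0xb5  N=0 Z=0
after  7: R0=0x40 R1=0x40 R2=0x40 R3=0xb5  N=0 Z=0
after  8: R0=0x40 R1=0x40 R2=0xf5 R3=0xb5  N=1 Z=0
-- IRQ taken; context saved, return-PC = 9 --

K = 8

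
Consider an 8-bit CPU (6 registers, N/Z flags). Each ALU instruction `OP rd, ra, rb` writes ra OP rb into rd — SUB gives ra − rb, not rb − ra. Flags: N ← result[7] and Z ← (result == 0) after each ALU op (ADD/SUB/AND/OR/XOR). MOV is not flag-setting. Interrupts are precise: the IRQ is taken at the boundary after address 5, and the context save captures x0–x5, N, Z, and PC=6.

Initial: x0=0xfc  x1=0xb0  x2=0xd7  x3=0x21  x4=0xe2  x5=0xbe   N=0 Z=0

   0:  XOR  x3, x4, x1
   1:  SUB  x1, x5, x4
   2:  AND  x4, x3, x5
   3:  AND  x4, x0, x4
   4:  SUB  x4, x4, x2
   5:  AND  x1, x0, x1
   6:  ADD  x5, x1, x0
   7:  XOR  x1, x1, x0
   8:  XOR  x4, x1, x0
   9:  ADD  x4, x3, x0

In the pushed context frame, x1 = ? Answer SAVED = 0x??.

SAVED = 0xdc

after  0: x0=0xfc x1=0xb0 x2=0xd7 x3=0x52 x4=0xe2 x5=0xbe  N=0 Z=0
after  1: x0=0xfc x1=0xdc x2=0xd7 x3=0x52 x4=0xe2 x5=0xbe  N=1 Z=0
after  2: x0=0xfc x1=0xdc x2=0xd7 x3=0x52 x4=0x12 x5=0xbe  N=0 Z=0
after  3: x0=0xfc x1=0xdc x2=0xd7 x3=0x52 x4=0x10 x5=0xbe  N=0 Z=0
after  4: x0=0xfc x1=0xdc x2=0xd7 x3=0x52 x4=0x39 x5=0xbe  N=0 Z=0
after  5: x0=0xfc x1=0xdc x2=0xd7 x3=0x52 x4=0x39 x5=0xbe  N=1 Z=0
-- IRQ taken; context saved, return-PC = 6 --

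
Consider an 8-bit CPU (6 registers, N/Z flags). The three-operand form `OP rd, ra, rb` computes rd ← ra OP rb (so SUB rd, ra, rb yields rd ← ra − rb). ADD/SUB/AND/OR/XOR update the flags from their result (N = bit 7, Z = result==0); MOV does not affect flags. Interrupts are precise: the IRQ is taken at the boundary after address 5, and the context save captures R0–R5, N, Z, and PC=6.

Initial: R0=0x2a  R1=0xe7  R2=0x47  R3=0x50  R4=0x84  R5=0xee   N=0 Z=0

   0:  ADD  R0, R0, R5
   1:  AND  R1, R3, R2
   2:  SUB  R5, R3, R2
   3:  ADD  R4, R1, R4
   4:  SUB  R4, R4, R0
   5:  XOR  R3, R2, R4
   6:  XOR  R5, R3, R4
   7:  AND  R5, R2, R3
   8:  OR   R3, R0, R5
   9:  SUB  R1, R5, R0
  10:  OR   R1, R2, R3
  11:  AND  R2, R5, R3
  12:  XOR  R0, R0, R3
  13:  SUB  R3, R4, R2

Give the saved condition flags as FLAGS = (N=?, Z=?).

after  0: R0=0x18 R1=0xe7 R2=0x47 R3=0x50 R4=0x84 R5=0xee  N=0 Z=0
after  1: R0=0x18 R1=0x40 R2=0x47 R3=0x50 R4=0x84 R5=0xee  N=0 Z=0
after  2: R0=0x18 R1=0x40 R2=0x47 R3=0x50 R4=0x84 R5=0x09  N=0 Z=0
after  3: R0=0x18 R1=0x40 R2=0x47 R3=0x50 R4=0xc4 R5=0x09  N=1 Z=0
after  4: R0=0x18 R1=0x40 R2=0x47 R3=0x50 R4=0xac R5=0x09  N=1 Z=0
after  5: R0=0x18 R1=0x40 R2=0x47 R3=0xeb R4=0xac R5=0x09  N=1 Z=0
-- IRQ taken; context saved, return-PC = 6 --

FLAGS = (N=1, Z=0)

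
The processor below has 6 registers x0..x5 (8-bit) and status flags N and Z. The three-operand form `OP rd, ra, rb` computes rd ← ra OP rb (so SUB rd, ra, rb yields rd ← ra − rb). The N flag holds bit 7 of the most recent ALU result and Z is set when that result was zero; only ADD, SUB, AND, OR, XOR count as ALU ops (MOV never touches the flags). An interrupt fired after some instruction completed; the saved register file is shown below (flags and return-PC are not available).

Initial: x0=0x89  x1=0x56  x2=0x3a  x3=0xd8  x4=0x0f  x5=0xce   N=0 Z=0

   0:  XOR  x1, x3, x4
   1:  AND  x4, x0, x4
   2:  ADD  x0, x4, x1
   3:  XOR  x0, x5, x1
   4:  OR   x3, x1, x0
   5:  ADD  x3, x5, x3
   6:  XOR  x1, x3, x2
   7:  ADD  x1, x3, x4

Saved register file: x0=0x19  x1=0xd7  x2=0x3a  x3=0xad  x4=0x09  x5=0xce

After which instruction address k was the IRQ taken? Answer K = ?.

after  0: x0=0x89 x1=0xd7 x2=0x3a x3=0xd8 x4=0x0f x5=0xce  N=1 Z=0
after  1: x0=0x89 x1=0xd7 x2=0x3a x3=0xd8 x4=0x09 x5=0xce  N=0 Z=0
after  2: x0=0xe0 x1=0xd7 x2=0x3a x3=0xd8 x4=0x09 x5=0xce  N=1 Z=0
after  3: x0=0x19 x1=0xd7 x2=0x3a x3=0xd8 x4=0x09 x5=0xce  N=0 Z=0
after  4: x0=0x19 x1=0xd7 x2=0x3a x3=0xdf x4=0x09 x5=0xce  N=1 Z=0
after  5: x0=0x19 x1=0xd7 x2=0x3a x3=0xad x4=0x09 x5=0xce  N=1 Z=0
-- IRQ taken; context saved, return-PC = 6 --

K = 5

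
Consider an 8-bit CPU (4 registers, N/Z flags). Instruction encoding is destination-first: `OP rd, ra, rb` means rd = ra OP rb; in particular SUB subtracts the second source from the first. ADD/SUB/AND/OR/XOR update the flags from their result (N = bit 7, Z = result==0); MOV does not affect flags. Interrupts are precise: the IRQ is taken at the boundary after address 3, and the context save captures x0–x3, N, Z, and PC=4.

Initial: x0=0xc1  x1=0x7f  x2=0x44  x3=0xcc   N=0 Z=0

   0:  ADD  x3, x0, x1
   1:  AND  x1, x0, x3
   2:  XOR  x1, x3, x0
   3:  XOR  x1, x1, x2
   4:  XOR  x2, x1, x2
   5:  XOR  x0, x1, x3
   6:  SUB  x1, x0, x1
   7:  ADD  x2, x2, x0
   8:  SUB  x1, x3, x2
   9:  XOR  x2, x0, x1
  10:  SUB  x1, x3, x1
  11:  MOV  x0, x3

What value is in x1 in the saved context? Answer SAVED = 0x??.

after  0: x0=0xc1 x1=0x7f x2=0x44 x3=0x40  N=0 Z=0
after  1: x0=0xc1 x1=0x40 x2=0x44 x3=0x40  N=0 Z=0
after  2: x0=0xc1 x1=0x81 x2=0x44 x3=0x40  N=1 Z=0
after  3: x0=0xc1 x1=0xc5 x2=0x44 x3=0x40  N=1 Z=0
-- IRQ taken; context saved, return-PC = 4 --

SAVED = 0xc5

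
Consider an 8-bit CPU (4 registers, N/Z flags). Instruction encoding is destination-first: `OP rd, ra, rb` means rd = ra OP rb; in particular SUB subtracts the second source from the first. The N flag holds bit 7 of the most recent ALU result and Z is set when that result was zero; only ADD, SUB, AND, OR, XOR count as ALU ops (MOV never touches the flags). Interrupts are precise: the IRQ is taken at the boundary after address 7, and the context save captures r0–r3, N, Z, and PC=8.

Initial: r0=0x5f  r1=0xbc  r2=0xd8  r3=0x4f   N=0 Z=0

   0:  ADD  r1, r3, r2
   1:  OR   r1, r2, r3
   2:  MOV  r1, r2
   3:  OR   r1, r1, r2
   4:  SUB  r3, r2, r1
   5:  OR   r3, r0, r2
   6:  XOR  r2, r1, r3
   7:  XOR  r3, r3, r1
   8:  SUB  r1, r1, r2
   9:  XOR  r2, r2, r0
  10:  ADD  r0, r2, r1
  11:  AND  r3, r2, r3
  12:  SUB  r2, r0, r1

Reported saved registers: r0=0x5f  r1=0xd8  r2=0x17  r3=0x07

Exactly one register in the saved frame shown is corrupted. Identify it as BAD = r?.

after  0: r0=0x5f r1=0x27 r2=0xd8 r3=0x4f  N=0 Z=0
after  1: r0=0x5f r1=0xdf r2=0xd8 r3=0x4f  N=1 Z=0
after  2: r0=0x5f r1=0xd8 r2=0xd8 r3=0x4f  N=1 Z=0
after  3: r0=0x5f r1=0xd8 r2=0xd8 r3=0x4f  N=1 Z=0
after  4: r0=0x5f r1=0xd8 r2=0xd8 r3=0x00  N=0 Z=1
after  5: r0=0x5f r1=0xd8 r2=0xd8 r3=0xdf  N=1 Z=0
after  6: r0=0x5f r1=0xd8 r2=0x07 r3=0xdf  N=0 Z=0
after  7: r0=0x5f r1=0xd8 r2=0x07 r3=0x07  N=0 Z=0
-- IRQ taken; context saved, return-PC = 8 --
mismatch: r2: reported 0x17 vs actual 0x07

BAD = r2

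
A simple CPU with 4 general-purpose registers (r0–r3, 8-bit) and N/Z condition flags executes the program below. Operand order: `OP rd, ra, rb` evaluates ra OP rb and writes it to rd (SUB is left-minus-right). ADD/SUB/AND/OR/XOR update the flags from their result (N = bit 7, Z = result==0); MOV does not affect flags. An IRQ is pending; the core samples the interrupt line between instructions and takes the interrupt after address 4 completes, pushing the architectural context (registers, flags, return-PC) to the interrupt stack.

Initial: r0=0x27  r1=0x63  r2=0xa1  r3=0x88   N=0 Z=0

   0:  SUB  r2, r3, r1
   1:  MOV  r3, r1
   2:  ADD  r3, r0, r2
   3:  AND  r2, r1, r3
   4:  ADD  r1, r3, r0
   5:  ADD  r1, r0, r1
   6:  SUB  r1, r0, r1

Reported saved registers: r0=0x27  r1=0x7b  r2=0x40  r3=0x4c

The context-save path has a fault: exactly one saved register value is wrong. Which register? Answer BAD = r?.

after  0: r0=0x27 r1=0x63 r2=0x25 r3=0x88  N=0 Z=0
after  1: r0=0x27 r1=0x63 r2=0x25 r3=0x63  N=0 Z=0
after  2: r0=0x27 r1=0x63 r2=0x25 r3=0x4c  N=0 Z=0
after  3: r0=0x27 r1=0x63 r2=0x40 r3=0x4c  N=0 Z=0
after  4: r0=0x27 r1=0x73 r2=0x40 r3=0x4c  N=0 Z=0
-- IRQ taken; context saved, return-PC = 5 --
mismatch: r1: reported 0x7b vs actual 0x73

BAD = r1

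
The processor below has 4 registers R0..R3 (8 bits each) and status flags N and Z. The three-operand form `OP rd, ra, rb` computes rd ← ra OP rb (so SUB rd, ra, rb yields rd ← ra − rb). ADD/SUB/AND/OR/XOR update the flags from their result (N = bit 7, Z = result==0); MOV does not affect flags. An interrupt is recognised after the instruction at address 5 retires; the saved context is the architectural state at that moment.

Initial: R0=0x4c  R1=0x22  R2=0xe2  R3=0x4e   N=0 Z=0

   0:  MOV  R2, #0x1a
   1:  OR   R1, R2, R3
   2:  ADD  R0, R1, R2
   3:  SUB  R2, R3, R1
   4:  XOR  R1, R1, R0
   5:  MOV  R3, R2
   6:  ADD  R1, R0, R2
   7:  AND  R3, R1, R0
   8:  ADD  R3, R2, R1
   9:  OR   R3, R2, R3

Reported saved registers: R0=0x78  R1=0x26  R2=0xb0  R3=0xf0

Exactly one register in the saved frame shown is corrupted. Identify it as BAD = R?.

BAD = R2

after  0: R0=0x4c R1=0x22 R2=0x1a R3=0x4e  N=0 Z=0
after  1: R0=0x4c R1=0x5e R2=0x1a R3=0x4e  N=0 Z=0
after  2: R0=0x78 R1=0x5e R2=0x1a R3=0x4e  N=0 Z=0
after  3: R0=0x78 R1=0x5e R2=0xf0 R3=0x4e  N=1 Z=0
after  4: R0=0x78 R1=0x26 R2=0xf0 R3=0x4e  N=0 Z=0
after  5: R0=0x78 R1=0x26 R2=0xf0 R3=0xf0  N=0 Z=0
-- IRQ taken; context saved, return-PC = 6 --
mismatch: R2: reported 0xb0 vs actual 0xf0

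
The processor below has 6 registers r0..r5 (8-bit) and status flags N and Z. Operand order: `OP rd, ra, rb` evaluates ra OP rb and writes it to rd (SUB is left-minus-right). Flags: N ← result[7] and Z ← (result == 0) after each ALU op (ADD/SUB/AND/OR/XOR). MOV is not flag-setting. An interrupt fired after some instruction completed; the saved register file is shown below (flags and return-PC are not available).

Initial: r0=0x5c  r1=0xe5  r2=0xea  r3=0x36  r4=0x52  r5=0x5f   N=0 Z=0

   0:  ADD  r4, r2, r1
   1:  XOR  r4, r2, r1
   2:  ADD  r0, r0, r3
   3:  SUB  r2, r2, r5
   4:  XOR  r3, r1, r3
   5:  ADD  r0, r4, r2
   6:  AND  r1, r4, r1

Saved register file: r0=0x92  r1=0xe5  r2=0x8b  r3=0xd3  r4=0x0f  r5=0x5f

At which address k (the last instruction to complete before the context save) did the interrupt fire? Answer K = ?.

K = 4

after  0: r0=0x5c r1=0xe5 r2=0xea r3=0x36 r4=0xcf r5=0x5f  N=1 Z=0
after  1: r0=0x5c r1=0xe5 r2=0xea r3=0x36 r4=0x0f r5=0x5f  N=0 Z=0
after  2: r0=0x92 r1=0xe5 r2=0xea r3=0x36 r4=0x0f r5=0x5f  N=1 Z=0
after  3: r0=0x92 r1=0xe5 r2=0x8b r3=0x36 r4=0x0f r5=0x5f  N=1 Z=0
after  4: r0=0x92 r1=0xe5 r2=0x8b r3=0xd3 r4=0x0f r5=0x5f  N=1 Z=0
-- IRQ taken; context saved, return-PC = 5 --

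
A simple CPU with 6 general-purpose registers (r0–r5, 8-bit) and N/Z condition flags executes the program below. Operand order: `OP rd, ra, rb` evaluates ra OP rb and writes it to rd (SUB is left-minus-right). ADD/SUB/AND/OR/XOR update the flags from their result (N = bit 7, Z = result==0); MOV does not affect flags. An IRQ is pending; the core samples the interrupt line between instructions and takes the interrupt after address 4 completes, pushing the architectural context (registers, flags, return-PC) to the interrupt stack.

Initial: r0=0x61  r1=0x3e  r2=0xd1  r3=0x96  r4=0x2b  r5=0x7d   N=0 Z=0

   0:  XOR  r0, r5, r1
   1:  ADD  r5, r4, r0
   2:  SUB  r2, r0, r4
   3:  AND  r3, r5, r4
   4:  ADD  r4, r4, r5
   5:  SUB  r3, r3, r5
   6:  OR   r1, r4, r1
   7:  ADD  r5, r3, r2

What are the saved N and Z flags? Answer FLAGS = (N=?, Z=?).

FLAGS = (N=1, Z=0)

after  0: r0=0x43 r1=0x3e r2=0xd1 r3=0x96 r4=0x2b r5=0x7d  N=0 Z=0
after  1: r0=0x43 r1=0x3e r2=0xd1 r3=0x96 r4=0x2b r5=0x6e  N=0 Z=0
after  2: r0=0x43 r1=0x3e r2=0x18 r3=0x96 r4=0x2b r5=0x6e  N=0 Z=0
after  3: r0=0x43 r1=0x3e r2=0x18 r3=0x2a r4=0x2b r5=0x6e  N=0 Z=0
after  4: r0=0x43 r1=0x3e r2=0x18 r3=0x2a r4=0x99 r5=0x6e  N=1 Z=0
-- IRQ taken; context saved, return-PC = 5 --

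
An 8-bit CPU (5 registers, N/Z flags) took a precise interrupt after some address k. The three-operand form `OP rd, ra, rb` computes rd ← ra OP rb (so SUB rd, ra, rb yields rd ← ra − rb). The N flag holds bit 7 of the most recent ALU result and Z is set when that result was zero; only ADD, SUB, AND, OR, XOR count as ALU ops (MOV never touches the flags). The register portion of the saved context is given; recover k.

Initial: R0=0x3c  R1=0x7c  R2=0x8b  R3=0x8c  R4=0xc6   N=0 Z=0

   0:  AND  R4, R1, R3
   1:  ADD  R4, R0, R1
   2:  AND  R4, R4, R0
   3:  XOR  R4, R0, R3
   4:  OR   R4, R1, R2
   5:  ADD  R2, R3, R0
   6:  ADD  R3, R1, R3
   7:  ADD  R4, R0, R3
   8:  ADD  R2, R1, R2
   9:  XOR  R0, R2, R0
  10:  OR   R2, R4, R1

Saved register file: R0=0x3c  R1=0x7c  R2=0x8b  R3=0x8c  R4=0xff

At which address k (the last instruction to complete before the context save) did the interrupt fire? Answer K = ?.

after  0: R0=0x3c R1=0x7c R2=0x8b R3=0x8c R4=0x0c  N=0 Z=0
after  1: R0=0x3c R1=0x7c R2=0x8b R3=0x8c R4=0xb8  N=1 Z=0
after  2: R0=0x3c R1=0x7c R2=0x8b R3=0x8c R4=0x38  N=0 Z=0
after  3: R0=0x3c R1=0x7c R2=0x8b R3=0x8c R4=0xb0  N=1 Z=0
after  4: R0=0x3c R1=0x7c R2=0x8b R3=0x8c R4=0xff  N=1 Z=0
-- IRQ taken; context saved, return-PC = 5 --

K = 4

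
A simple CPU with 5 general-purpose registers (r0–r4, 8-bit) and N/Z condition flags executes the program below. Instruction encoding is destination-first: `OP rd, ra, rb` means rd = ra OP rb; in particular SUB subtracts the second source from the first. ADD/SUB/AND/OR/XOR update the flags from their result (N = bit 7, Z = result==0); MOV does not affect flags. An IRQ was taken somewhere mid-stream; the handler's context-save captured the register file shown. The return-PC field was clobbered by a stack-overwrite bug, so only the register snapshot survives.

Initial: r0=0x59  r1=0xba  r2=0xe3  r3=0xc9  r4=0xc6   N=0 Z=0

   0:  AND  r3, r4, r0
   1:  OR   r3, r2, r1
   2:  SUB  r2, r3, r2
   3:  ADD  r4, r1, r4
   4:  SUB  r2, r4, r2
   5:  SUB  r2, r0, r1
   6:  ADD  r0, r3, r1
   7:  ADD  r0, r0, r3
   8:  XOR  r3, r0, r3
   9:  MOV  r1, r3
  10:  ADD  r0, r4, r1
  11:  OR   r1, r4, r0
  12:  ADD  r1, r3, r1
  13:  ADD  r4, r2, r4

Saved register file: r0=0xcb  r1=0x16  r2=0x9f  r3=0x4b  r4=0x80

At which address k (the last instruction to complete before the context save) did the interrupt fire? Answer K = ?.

K = 12

after  0: r0=0x59 r1=0xba r2=0xe3 r3=0x40 r4=0xc6  N=0 Z=0
after  1: r0=0x59 r1=0xba r2=0xe3 r3=0xfb r4=0xc6  N=1 Z=0
after  2: r0=0x59 r1=0xba r2=0x18 r3=0xfb r4=0xc6  N=0 Z=0
after  3: r0=0x59 r1=0xba r2=0x18 r3=0xfb r4=0x80  N=1 Z=0
after  4: r0=0x59 r1=0xba r2=0x68 r3=0xfb r4=0x80  N=0 Z=0
after  5: r0=0x59 r1=0xba r2=0x9f r3=0xfb r4=0x80  N=1 Z=0
after  6: r0=0xb5 r1=0xba r2=0x9f r3=0xfb r4=0x80  N=1 Z=0
after  7: r0=0xb0 r1=0xba r2=0x9f r3=0xfb r4=0x80  N=1 Z=0
after  8: r0=0xb0 r1=0xba r2=0x9f r3=0x4b r4=0x80  N=0 Z=0
after  9: r0=0xb0 r1=0x4b r2=0x9f r3=0x4b r4=0x80  N=0 Z=0
after 10: r0=0xcb r1=0x4b r2=0x9f r3=0x4b r4=0x80  N=1 Z=0
after 11: r0=0xcb r1=0xcb r2=0x9f r3=0x4b r4=0x80  N=1 Z=0
after 12: r0=0xcb r1=0x16 r2=0x9f r3=0x4b r4=0x80  N=0 Z=0
-- IRQ taken; context saved, return-PC = 13 --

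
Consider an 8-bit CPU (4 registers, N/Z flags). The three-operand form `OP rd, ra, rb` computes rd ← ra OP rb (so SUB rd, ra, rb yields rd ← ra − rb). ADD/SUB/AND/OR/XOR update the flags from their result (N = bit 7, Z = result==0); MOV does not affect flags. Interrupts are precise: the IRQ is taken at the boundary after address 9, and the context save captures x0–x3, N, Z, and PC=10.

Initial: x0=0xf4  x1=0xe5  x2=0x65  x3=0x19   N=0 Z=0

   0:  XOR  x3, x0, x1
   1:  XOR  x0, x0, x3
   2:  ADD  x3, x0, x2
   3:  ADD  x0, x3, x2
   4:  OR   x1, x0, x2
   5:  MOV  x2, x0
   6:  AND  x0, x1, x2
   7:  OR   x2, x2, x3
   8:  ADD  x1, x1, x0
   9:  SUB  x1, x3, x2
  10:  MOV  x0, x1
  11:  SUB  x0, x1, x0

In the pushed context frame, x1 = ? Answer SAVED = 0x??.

after  0: x0=0xf4 x1=0xe5 x2=0x65 x3=0x11  N=0 Z=0
after  1: x0=0xe5 x1=0xe5 x2=0x65 x3=0x11  N=1 Z=0
after  2: x0=0xe5 x1=0xe5 x2=0x65 x3=0x4a  N=0 Z=0
after  3: x0=0xaf x1=0xe5 x2=0x65 x3=0x4a  N=1 Z=0
after  4: x0=0xaf x1=0xef x2=0x65 x3=0x4a  N=1 Z=0
after  5: x0=0xaf x1=0xef x2=0xaf x3=0x4a  N=1 Z=0
after  6: x0=0xaf x1=0xef x2=0xaf x3=0x4a  N=1 Z=0
after  7: x0=0xaf x1=0xef x2=0xef x3=0x4a  N=1 Z=0
after  8: x0=0xaf x1=0x9e x2=0xef x3=0x4a  N=1 Z=0
after  9: x0=0xaf x1=0x5b x2=0xef x3=0x4a  N=0 Z=0
-- IRQ taken; context saved, return-PC = 10 --

SAVED = 0x5b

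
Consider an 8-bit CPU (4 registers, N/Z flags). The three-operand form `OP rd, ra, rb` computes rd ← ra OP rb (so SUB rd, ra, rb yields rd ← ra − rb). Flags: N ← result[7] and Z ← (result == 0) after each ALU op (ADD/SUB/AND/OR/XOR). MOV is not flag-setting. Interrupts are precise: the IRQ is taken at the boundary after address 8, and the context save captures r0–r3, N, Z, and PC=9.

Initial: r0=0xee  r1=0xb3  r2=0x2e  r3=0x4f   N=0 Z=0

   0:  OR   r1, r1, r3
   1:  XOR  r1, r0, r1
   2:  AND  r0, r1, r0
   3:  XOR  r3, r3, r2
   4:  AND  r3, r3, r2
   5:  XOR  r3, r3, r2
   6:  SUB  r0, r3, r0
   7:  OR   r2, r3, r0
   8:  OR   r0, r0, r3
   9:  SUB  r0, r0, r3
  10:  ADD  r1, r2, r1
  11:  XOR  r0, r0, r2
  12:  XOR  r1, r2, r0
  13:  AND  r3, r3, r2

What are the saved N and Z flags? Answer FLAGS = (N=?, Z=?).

FLAGS = (N=0, Z=0)

after  0: r0=0xee r1=0xff r2=0x2e r3=0x4f  N=1 Z=0
after  1: r0=0xee r1=0x11 r2=0x2e r3=0x4f  N=0 Z=0
after  2: r0=0x00 r1=0x11 r2=0x2e r3=0x4f  N=0 Z=1
after  3: r0=0x00 r1=0x11 r2=0x2e r3=0x61  N=0 Z=0
after  4: r0=0x00 r1=0x11 r2=0x2e r3=0x20  N=0 Z=0
after  5: r0=0x00 r1=0x11 r2=0x2e r3=0x0e  N=0 Z=0
after  6: r0=0x0e r1=0x11 r2=0x2e r3=0x0e  N=0 Z=0
after  7: r0=0x0e r1=0x11 r2=0x0e r3=0x0e  N=0 Z=0
after  8: r0=0x0e r1=0x11 r2=0x0e r3=0x0e  N=0 Z=0
-- IRQ taken; context saved, return-PC = 9 --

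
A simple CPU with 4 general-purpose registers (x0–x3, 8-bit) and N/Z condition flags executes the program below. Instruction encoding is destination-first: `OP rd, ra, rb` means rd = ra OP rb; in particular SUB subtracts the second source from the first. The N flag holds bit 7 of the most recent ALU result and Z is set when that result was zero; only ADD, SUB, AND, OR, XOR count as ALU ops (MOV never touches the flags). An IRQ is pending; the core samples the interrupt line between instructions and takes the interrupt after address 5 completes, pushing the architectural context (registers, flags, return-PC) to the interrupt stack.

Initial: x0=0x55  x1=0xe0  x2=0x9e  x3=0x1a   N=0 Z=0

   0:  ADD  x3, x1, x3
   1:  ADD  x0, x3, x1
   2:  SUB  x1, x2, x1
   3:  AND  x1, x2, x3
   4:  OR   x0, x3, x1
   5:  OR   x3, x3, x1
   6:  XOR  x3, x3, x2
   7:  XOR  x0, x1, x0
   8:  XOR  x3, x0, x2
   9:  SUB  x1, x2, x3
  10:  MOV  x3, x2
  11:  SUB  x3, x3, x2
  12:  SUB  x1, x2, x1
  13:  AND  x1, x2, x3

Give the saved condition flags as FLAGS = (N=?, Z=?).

FLAGS = (N=1, Z=0)

after  0: x0=0x55 x1=0xe0 x2=0x9e x3=0xfa  N=1 Z=0
after  1: x0=0xda x1=0xe0 x2=0x9e x3=0xfa  N=1 Z=0
after  2: x0=0xda x1=0xbe x2=0x9e x3=0xfa  N=1 Z=0
after  3: x0=0xda x1=0x9a x2=0x9e x3=0xfa  N=1 Z=0
after  4: x0=0xfa x1=0x9a x2=0x9e x3=0xfa  N=1 Z=0
after  5: x0=0xfa x1=0x9a x2=0x9e x3=0xfa  N=1 Z=0
-- IRQ taken; context saved, return-PC = 6 --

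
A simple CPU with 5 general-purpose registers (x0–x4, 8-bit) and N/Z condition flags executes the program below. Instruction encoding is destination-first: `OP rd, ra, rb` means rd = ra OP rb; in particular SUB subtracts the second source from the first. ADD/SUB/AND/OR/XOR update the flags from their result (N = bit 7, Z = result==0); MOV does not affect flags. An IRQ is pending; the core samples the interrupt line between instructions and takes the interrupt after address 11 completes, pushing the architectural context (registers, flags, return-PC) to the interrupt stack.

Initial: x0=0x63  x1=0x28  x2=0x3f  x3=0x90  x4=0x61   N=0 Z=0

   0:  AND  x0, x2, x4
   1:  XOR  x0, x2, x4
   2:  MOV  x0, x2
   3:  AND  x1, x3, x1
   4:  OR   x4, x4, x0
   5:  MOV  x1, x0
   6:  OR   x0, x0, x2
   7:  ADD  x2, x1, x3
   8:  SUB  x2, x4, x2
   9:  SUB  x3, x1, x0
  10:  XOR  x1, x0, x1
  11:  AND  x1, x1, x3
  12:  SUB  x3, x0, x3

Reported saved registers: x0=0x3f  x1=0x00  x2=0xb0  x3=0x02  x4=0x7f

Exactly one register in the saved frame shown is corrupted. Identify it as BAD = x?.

BAD = x3

after  0: x0=0x21 x1=0x28 x2=0x3f x3=0x90 x4=0x61  N=0 Z=0
after  1: x0=0x5e x1=0x28 x2=0x3f x3=0x90 x4=0x61  N=0 Z=0
after  2: x0=0x3f x1=0x28 x2=0x3f x3=0x90 x4=0x61  N=0 Z=0
after  3: x0=0x3f x1=0x00 x2=0x3f x3=0x90 x4=0x61  N=0 Z=1
after  4: x0=0x3f x1=0x00 x2=0x3f x3=0x90 x4=0x7f  N=0 Z=0
after  5: x0=0x3f x1=0x3f x2=0x3f x3=0x90 x4=0x7f  N=0 Z=0
after  6: x0=0x3f x1=0x3f x2=0x3f x3=0x90 x4=0x7f  N=0 Z=0
after  7: x0=0x3f x1=0x3f x2=0xcf x3=0x90 x4=0x7f  N=1 Z=0
after  8: x0=0x3f x1=0x3f x2=0xb0 x3=0x90 x4=0x7f  N=1 Z=0
after  9: x0=0x3f x1=0x3f x2=0xb0 x3=0x00 x4=0x7f  N=0 Z=1
after 10: x0=0x3f x1=0x00 x2=0xb0 x3=0x00 x4=0x7f  N=0 Z=1
after 11: x0=0x3f x1=0x00 x2=0xb0 x3=0x00 x4=0x7f  N=0 Z=1
-- IRQ taken; context saved, return-PC = 12 --
mismatch: x3: reported 0x02 vs actual 0x00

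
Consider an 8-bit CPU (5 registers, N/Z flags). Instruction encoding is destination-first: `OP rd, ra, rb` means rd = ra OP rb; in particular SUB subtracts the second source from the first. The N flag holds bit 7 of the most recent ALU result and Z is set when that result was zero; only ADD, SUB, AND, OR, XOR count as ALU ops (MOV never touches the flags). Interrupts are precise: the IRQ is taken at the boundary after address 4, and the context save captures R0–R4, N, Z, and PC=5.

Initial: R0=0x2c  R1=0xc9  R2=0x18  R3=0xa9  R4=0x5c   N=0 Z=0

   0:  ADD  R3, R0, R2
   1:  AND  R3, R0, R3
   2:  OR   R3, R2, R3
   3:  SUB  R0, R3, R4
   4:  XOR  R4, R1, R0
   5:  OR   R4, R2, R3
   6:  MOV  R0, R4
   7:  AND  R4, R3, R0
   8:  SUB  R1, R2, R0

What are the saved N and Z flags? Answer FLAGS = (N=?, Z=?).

after  0: R0=0x2c R1=0xc9 R2=0x18 R3=0x44 R4=0x5c  N=0 Z=0
after  1: R0=0x2c R1=0xc9 R2=0x18 R3=0x04 R4=0x5c  N=0 Z=0
after  2: R0=0x2c R1=0xc9 R2=0x18 R3=0x1c R4=0x5c  N=0 Z=0
after  3: R0=0xc0 R1=0xc9 R2=0x18 R3=0x1c R4=0x5c  N=1 Z=0
after  4: R0=0xc0 R1=0xc9 R2=0x18 R3=0x1c R4=0x09  N=0 Z=0
-- IRQ taken; context saved, return-PC = 5 --

FLAGS = (N=0, Z=0)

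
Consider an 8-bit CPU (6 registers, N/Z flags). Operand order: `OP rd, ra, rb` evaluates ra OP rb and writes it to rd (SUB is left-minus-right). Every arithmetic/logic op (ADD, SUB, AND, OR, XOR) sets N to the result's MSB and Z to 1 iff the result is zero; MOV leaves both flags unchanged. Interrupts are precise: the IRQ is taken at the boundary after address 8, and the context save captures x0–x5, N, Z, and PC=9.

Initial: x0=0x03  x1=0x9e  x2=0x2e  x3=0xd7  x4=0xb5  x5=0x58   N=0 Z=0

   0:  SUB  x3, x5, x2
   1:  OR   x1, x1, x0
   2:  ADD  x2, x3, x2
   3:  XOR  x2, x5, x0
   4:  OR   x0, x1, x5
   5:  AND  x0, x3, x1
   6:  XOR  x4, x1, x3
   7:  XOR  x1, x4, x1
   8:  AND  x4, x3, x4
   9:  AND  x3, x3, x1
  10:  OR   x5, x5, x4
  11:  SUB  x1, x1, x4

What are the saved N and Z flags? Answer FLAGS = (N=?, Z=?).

after  0: x0=0x03 x1=0x9e x2=0x2e x3=0x2a x4=0xb5 x5=0x58  N=0 Z=0
after  1: x0=0x03 x1=0x9f x2=0x2e x3=0x2a x4=0xb5 x5=0x58  N=1 Z=0
after  2: x0=0x03 x1=0x9f x2=0x58 x3=0x2a x4=0xb5 x5=0x58  N=0 Z=0
after  3: x0=0x03 x1=0x9f x2=0x5b x3=0x2a x4=0xb5 x5=0x58  N=0 Z=0
after  4: x0=0xdf x1=0x9f x2=0x5b x3=0x2a x4=0xb5 x5=0x58  N=1 Z=0
after  5: x0=0x0a x1=0x9f x2=0x5b x3=0x2a x4=0xb5 x5=0x58  N=0 Z=0
after  6: x0=0x0a x1=0x9f x2=0x5b x3=0x2a x4=0xb5 x5=0x58  N=1 Z=0
after  7: x0=0x0a x1=0x2a x2=0x5b x3=0x2a x4=0xb5 x5=0x58  N=0 Z=0
after  8: x0=0x0a x1=0x2a x2=0x5b x3=0x2a x4=0x20 x5=0x58  N=0 Z=0
-- IRQ taken; context saved, return-PC = 9 --

FLAGS = (N=0, Z=0)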